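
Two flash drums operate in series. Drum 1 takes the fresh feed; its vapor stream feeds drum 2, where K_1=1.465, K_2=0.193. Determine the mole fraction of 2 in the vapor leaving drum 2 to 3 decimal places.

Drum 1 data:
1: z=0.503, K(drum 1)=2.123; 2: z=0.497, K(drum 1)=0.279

Drum 1:
Let ψ₁ = V/F and solve Σ zᵢ(Kᵢ−1)/(1+ψ₁(Kᵢ−1)) = 0.
Feasibility: ΣzᵢKᵢ = 1.207, Σzᵢ/Kᵢ = 2.018 — both > 1, two phases present.
Newton–Raphson from ψ₁ = 0.46:
  ψ₁ = 0.460: g = -0.1637, g' = -0.854 → ψ₁ = 0.268
  ψ₁ = 0.268: g = -0.0102, g' = -0.772 → ψ₁ = 0.255
Converged at ψ₁ = 0.255.
Drum-1 compositions:
  1: x = 0.391, y = 0.830
  2: x = 0.609, y = 0.170
Drum-2 feed = drum-1 vapor: z₂ = (0.8301, 0.1699).
Drum 2:
Let ψ₂ = V/F and solve Σ zᵢ(Kᵢ−1)/(1+ψ₂(Kᵢ−1)) = 0.
Check two-phase: ΣzᵢKᵢ = 1.249 > 1 and Σzᵢ/Kᵢ = 1.447 > 1, so g(0) = 0.249 > 0 and g(1) = -0.447 < 0.
Binary case is linear: z₁(K₁−1)(1+ψ₂(K₂−1)) + z₂(K₂−1)(1+ψ₂(K₁−1)) = 0
⇒ ψ₂ = [z₁(K₁−1)+z₂(K₂−1)] / [−(K₁−1)(K₂−1)] = 0.2489/0.3753 = 0.663
  1: x = 0.634, y = 0.929
  2: x = 0.366, y = 0.071

y_2 (drum 2) = 0.071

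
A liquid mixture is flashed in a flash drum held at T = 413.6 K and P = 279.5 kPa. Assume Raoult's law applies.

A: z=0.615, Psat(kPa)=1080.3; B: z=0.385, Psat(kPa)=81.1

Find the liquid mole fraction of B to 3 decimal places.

x_B = 0.801

Raoult's law: Kᵢ = Pᵢˢᵃᵗ/P = Pᵢˢᵃᵗ/279.5.
  K_A = 1080.3/279.5 = 3.86512, K_B = 81.1/279.5 = 0.29016
Let ψ = V/F and solve Σ zᵢ(Kᵢ−1)/(1+ψ(Kᵢ−1)) = 0.
Feasibility: ΣzᵢKᵢ = 2.489, Σzᵢ/Kᵢ = 1.486 — both > 1, two phases present.
Binary case is linear: z₁(K₁−1)(1+ψ(K₂−1)) + z₂(K₂−1)(1+ψ(K₁−1)) = 0
⇒ ψ = [z₁(K₁−1)+z₂(K₂−1)] / [−(K₁−1)(K₂−1)] = 1.4888/2.0338 = 0.732
Compositions from xᵢ = zᵢ/(1+ψ(Kᵢ−1)), yᵢ = Kᵢxᵢ:
  A: x = 0.199, y = 0.767
  B: x = 0.801, y = 0.233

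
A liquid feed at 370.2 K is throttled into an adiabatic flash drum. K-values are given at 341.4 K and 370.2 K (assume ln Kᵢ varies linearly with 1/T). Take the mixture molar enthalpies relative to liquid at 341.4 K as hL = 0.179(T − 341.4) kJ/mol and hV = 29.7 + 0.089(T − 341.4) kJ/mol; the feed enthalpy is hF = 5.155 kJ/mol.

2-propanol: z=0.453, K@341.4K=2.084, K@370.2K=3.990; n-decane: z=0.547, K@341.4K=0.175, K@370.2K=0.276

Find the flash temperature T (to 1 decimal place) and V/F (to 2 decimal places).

Adiabatic flash: solve Rachford–Rice at each trial T, then check hF = ψ·hV(T) + (1−ψ)·hL(T).
  T = 341.4 K: K = (2.084, 0.175), RR gives ψ = 0.044, H_out = 1.321 kJ/mol
  T = 370.2 K: K = (3.990, 0.276), RR gives ψ = 0.443, H_out = 17.157 kJ/mol
  T = 355.8 K: K = (2.922, 0.222), RR gives ψ = 0.297, H_out = 11.027 kJ/mol
  T = 348.6 K: K = (2.476, 0.198), RR gives ψ = 0.194, H_out = 6.923 kJ/mol
  T = 345.0 K: K = (2.274, 0.186), RR gives ψ = 0.127, H_out = 4.377 kJ/mol
  T = 346.8 K: K = (2.373, 0.192), RR gives ψ = 0.162, H_out = 5.703 kJ/mol
  T = 345.9 K: K = (2.323, 0.189), RR gives ψ = 0.145, H_out = 5.055 kJ/mol
Linear interpolation between T = 345.9 (H_out = 5.055) and T = 346.8 (H_out = 5.703) on hF = 5.155 gives T ≈ 346.0 K, at which ψ = 0.15.

T = 346.0 K, V/F = 0.15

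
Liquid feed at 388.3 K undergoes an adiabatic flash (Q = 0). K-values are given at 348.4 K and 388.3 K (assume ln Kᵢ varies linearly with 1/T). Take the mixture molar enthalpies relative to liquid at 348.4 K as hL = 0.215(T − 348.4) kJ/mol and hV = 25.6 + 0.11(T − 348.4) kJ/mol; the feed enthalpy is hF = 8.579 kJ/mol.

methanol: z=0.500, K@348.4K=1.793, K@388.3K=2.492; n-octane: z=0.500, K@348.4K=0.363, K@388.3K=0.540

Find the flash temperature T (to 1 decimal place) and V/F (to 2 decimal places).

T = 355.9 K, V/F = 0.28

Adiabatic flash: solve Rachford–Rice at each trial T, then check hF = ψ·hV(T) + (1−ψ)·hL(T).
  T = 348.4 K: K = (1.793, 0.363), RR gives ψ = 0.154, H_out = 3.953 kJ/mol
  T = 388.3 K: K = (2.492, 0.540), RR gives ψ = 0.752, H_out = 24.676 kJ/mol
  T = 368.4 K: K = (2.134, 0.448), RR gives ψ = 0.464, H_out = 15.211 kJ/mol
  T = 358.4 K: K = (1.961, 0.404), RR gives ψ = 0.319, H_out = 9.980 kJ/mol
  T = 353.4 K: K = (1.876, 0.383), RR gives ψ = 0.240, H_out = 7.098 kJ/mol
  T = 355.9 K: K = (1.918, 0.394), RR gives ψ = 0.280, H_out = 8.567 kJ/mol
  T = 357.1 K: K = (1.939, 0.399), RR gives ψ = 0.299, H_out = 9.252 kJ/mol
Linear interpolation between T = 355.9 (H_out = 8.567) and T = 357.1 (H_out = 9.252) on hF = 8.579 gives T ≈ 355.9 K, at which ψ = 0.28.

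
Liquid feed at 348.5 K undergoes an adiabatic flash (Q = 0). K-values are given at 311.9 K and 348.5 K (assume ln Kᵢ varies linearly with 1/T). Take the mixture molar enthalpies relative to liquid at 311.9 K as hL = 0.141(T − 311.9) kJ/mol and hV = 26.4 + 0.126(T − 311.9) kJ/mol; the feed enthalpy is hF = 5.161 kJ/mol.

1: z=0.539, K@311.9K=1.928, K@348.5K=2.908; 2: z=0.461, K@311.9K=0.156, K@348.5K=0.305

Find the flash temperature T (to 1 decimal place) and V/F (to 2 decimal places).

Adiabatic flash: solve Rachford–Rice at each trial T, then check hF = ψ·hV(T) + (1−ψ)·hL(T).
  T = 311.9 K: K = (1.928, 0.156), RR gives ψ = 0.142, H_out = 3.745 kJ/mol
  T = 348.5 K: K = (2.908, 0.305), RR gives ψ = 0.534, H_out = 18.963 kJ/mol
  T = 330.2 K: K = (2.395, 0.222), RR gives ψ = 0.363, H_out = 12.051 kJ/mol
  T = 321.0 K: K = (2.154, 0.187), RR gives ψ = 0.264, H_out = 8.204 kJ/mol
  T = 316.4 K: K = (2.038, 0.171), RR gives ψ = 0.206, H_out = 6.061 kJ/mol
  T = 314.1 K: K = (1.982, 0.163), RR gives ψ = 0.174, H_out = 4.909 kJ/mol
Linear interpolation between T = 314.1 (H_out = 4.909) and T = 316.4 (H_out = 6.061) on hF = 5.161 gives T ≈ 314.6 K, at which ψ = 0.18.

T = 314.6 K, V/F = 0.18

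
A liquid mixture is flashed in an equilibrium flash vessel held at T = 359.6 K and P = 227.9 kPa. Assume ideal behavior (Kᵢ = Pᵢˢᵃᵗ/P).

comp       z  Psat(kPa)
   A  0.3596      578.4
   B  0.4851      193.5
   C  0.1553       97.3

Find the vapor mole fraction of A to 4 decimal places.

y_A = 0.4089

Raoult's law: Kᵢ = Pᵢˢᵃᵗ/P = Pᵢˢᵃᵗ/227.9.
  K_A = 578.4/227.9 = 2.537955, K_B = 193.5/227.9 = 0.849057, K_C = 97.3/227.9 = 0.426942
Rachford–Rice: g(V/F) = Σ zᵢ(Kᵢ−1)/(1+V/F(Kᵢ−1)) = 0.
Feasibility: ΣzᵢKᵢ = 1.3908, Σzᵢ/Kᵢ = 1.0768 — both > 1, two phases present.
Newton iteration, V/F⁰ = 0.43:
  V/F = 0.4300: g = 0.13650, g' = -0.4106 → V/F = 0.7624
  V/F = 0.7624: g = 0.01377, g' = -0.3552 → V/F = 0.8012
  V/F = 0.8012: g = -0.00007, g' = -0.3593 → V/F = 0.8010
Converged at V/F = 0.8010.
Compositions from xᵢ = zᵢ/(1+V/F(Kᵢ−1)), yᵢ = Kᵢxᵢ:
  A: x = 0.1611, y = 0.4089
  B: x = 0.5518, y = 0.4685
  C: x = 0.2871, y = 0.1226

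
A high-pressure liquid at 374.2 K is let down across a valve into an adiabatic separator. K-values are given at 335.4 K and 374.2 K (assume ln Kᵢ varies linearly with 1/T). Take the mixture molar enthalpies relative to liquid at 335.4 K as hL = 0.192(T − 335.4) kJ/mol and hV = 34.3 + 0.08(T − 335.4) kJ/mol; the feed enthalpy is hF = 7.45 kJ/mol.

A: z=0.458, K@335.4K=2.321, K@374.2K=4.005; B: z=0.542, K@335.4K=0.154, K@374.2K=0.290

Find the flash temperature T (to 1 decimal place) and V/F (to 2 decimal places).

T = 340.5 K, V/F = 0.19

Adiabatic flash: solve Rachford–Rice at each trial T, then check hF = ψ·hV(T) + (1−ψ)·hL(T).
  T = 335.4 K: K = (2.321, 0.154), RR gives ψ = 0.131, H_out = 4.496 kJ/mol
  T = 374.2 K: K = (4.005, 0.290), RR gives ψ = 0.465, H_out = 21.370 kJ/mol
  T = 354.8 K: K = (3.095, 0.215), RR gives ψ = 0.325, H_out = 14.157 kJ/mol
  T = 345.1 K: K = (2.691, 0.183), RR gives ψ = 0.240, H_out = 9.831 kJ/mol
  T = 340.2 K: K = (2.500, 0.168), RR gives ψ = 0.189, H_out = 7.303 kJ/mol
  T = 342.6 K: K = (2.592, 0.175), RR gives ψ = 0.215, H_out = 8.578 kJ/mol
Linear interpolation between T = 340.2 (H_out = 7.303) and T = 342.6 (H_out = 8.578) on hF = 7.45 gives T ≈ 340.5 K, at which ψ = 0.19.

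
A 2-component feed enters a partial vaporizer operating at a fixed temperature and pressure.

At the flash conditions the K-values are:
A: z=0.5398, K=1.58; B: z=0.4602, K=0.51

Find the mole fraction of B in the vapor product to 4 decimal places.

Material balance + equilibrium reduce to Σ zᵢ(Kᵢ−1)/(1+ψ(Kᵢ−1)) = 0.
Feasibility: ΣzᵢKᵢ = 1.0876, Σzᵢ/Kᵢ = 1.2440 — both > 1, two phases present.
Iterate (Newton) starting at ψ = 0.35:
  ψ = 0.3500: g = -0.01192, g' = -0.2864 → ψ = 0.3084
  ψ = 0.3084: g = -0.00005, g' = -0.2840 → ψ = 0.3082
Converged at ψ = 0.3082.
Compositions from xᵢ = zᵢ/(1+ψ(Kᵢ−1)), yᵢ = Kᵢxᵢ:
  A: x = 0.4579, y = 0.7236
  B: x = 0.5421, y = 0.2764

y_B = 0.2764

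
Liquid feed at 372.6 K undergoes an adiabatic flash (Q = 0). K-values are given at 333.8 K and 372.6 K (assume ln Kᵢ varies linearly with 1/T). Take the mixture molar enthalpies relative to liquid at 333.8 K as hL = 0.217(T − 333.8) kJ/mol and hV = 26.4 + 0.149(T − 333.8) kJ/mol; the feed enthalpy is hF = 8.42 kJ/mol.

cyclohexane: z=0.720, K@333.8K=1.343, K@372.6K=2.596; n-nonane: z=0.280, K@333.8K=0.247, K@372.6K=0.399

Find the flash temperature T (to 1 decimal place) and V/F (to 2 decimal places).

Adiabatic flash: solve Rachford–Rice at each trial T, then check hF = ψ·hV(T) + (1−ψ)·hL(T).
  T = 333.8 K: K = (1.343, 0.247), RR gives ψ = 0.140, H_out = 3.692 kJ/mol
  T = 372.6 K: K = (2.596, 0.399), RR gives ψ = 1.000, H_out = 32.181 kJ/mol
  T = 353.2 K: K = (1.901, 0.318), RR gives ψ = 0.745, H_out = 22.900 kJ/mol
  T = 343.5 K: K = (1.606, 0.281), RR gives ψ = 0.540, H_out = 15.995 kJ/mol
  T = 338.6 K: K = (1.469, 0.264), RR gives ψ = 0.381, H_out = 10.973 kJ/mol
  T = 336.2 K: K = (1.405, 0.255), RR gives ψ = 0.276, H_out = 7.750 kJ/mol
Linear interpolation between T = 336.2 (H_out = 7.750) and T = 338.6 (H_out = 10.973) on hF = 8.42 gives T ≈ 336.7 K, at which ψ = 0.30.

T = 336.7 K, V/F = 0.30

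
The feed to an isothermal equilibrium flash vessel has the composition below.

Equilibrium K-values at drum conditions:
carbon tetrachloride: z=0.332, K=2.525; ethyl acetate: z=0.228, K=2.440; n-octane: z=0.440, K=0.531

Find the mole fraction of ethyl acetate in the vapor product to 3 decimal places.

Material balance + equilibrium reduce to Σ zᵢ(Kᵢ−1)/(1+β(Kᵢ−1)) = 0.
Feasibility: ΣzᵢKᵢ = 1.628, Σzᵢ/Kᵢ = 1.054 — both > 1, two phases present.
Iterate (Newton) starting at β = 0.58:
  β = 0.580: g = 0.1641, g' = -0.540 → β = 0.884
  β = 0.884: g = 0.0077, g' = -0.514 → β = 0.899
Converged at β = 0.899.
Compositions from xᵢ = zᵢ/(1+β(Kᵢ−1)), yᵢ = Kᵢxᵢ:
  carbon tetrachloride: x = 0.140, y = 0.354
  ethyl acetate: x = 0.099, y = 0.243
  n-octane: x = 0.761, y = 0.404

y_ethyl acetate = 0.243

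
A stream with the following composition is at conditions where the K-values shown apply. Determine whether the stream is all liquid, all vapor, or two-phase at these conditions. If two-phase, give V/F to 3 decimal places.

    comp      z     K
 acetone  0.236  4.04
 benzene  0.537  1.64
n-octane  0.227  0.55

ΣzᵢKᵢ = 1.959; Σzᵢ/Kᵢ = 0.799.
Since Σzᵢ/Kᵢ < 1 the mixture is above its dew point — single vapor phase.

all vapor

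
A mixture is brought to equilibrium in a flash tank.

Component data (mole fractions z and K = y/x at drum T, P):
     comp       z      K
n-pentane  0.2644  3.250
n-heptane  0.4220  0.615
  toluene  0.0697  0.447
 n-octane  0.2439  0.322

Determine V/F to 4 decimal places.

V/F = 0.1996

Rachford–Rice: g(V/F) = Σ zᵢ(Kᵢ−1)/(1+V/F(Kᵢ−1)) = 0.
Check two-phase: ΣzᵢKᵢ = 1.2285 > 1 and Σzᵢ/Kᵢ = 1.6809 > 1, so g(0) = 0.2285 > 0 and g(1) = -0.6809 < 0.
Iterate (Newton) starting at V/F = 0.36:
  V/F = 0.3600: g = -0.12682, g' = -0.7223 → V/F = 0.1844
  V/F = 0.1844: g = 0.01363, g' = -0.9139 → V/F = 0.1993
  V/F = 0.1993: g = 0.00020, g' = -0.8881 → V/F = 0.1996
Converged at V/F = 0.1996.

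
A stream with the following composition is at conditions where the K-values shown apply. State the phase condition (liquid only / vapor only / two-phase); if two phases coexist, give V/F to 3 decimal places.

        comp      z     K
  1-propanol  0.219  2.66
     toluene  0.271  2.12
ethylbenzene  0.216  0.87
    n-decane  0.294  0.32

ΣzᵢKᵢ = 1.439; Σzᵢ/Kᵢ = 1.377.
Both exceed 1, so a two-phase solution exists.
Rachford–Rice: g(ψ) = Σ zᵢ(Kᵢ−1)/(1+ψ(Kᵢ−1)) = 0.
Iterate (Newton) starting at ψ = 0.43:
  ψ = 0.430: g = 0.1047, g' = -0.636 → ψ = 0.595
  ψ = 0.595: g = -0.0009, g' = -0.663 → ψ = 0.593
Converged at ψ = 0.593.

two-phase, V/F = 0.593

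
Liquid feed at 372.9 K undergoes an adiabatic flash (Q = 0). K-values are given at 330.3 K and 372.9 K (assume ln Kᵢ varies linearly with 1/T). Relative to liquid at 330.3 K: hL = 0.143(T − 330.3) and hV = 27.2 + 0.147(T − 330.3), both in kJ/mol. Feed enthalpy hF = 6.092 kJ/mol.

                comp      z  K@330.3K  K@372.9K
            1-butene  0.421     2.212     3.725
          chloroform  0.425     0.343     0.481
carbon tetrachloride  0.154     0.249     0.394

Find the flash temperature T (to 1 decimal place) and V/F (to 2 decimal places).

Adiabatic flash: solve Rachford–Rice at each trial T, then check hF = ψ·hV(T) + (1−ψ)·hL(T).
  T = 330.3 K: K = (2.212, 0.343, 0.249), RR gives ψ = 0.139, H_out = 3.790 kJ/mol
  T = 372.9 K: K = (3.725, 0.481, 0.394), RR gives ψ = 0.562, H_out = 21.482 kJ/mol
  T = 351.6 K: K = (2.916, 0.410, 0.318), RR gives ψ = 0.382, H_out = 13.474 kJ/mol
  T = 341.0 K: K = (2.552, 0.376, 0.282), RR gives ψ = 0.276, H_out = 9.037 kJ/mol
  T = 335.6 K: K = (2.377, 0.359, 0.265), RR gives ψ = 0.212, H_out = 6.520 kJ/mol
  T = 333.0 K: K = (2.295, 0.351, 0.257), RR gives ψ = 0.178, H_out = 5.219 kJ/mol
  T = 334.3 K: K = (2.336, 0.355, 0.261), RR gives ψ = 0.195, H_out = 5.878 kJ/mol
Linear interpolation between T = 334.3 (H_out = 5.878) and T = 335.6 (H_out = 6.520) on hF = 6.092 gives T ≈ 334.7 K, at which ψ = 0.20.

T = 334.7 K, V/F = 0.20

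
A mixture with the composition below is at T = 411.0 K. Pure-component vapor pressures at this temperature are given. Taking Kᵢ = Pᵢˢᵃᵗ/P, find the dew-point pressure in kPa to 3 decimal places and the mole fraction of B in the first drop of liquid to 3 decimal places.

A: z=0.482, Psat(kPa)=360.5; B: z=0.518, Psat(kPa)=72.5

At the dew point ψ → 1, so Σzᵢ/Kᵢ = 1 with Kᵢ = Pᵢˢᵃᵗ/P ⇒ 1/P = Σzᵢ/Pᵢˢᵃᵗ.
1/P = 0.482/360.5 + 0.518/72.5 = 0.008482 ⇒ P = 117.899 kPa
xᵢ = zᵢP/Pᵢˢᵃᵗ ⇒ x_B = 0.518·117.899/72.5 = 0.842

Pdew = 117.899 kPa, x_B = 0.842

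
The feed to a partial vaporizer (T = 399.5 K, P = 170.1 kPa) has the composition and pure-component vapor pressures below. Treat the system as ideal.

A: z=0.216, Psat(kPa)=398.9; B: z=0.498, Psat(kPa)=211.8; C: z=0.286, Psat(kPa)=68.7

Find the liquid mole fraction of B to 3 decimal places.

x_B = 0.434

Raoult's law: Kᵢ = Pᵢˢᵃᵗ/P = Pᵢˢᵃᵗ/170.1.
  K_A = 398.9/170.1 = 2.34509, K_B = 211.8/170.1 = 1.24515, K_C = 68.7/170.1 = 0.40388
Newton iteration, ψ⁰ = 0.5:
  ψ = 0.500: g = 0.0396, g' = -0.370 → ψ = 0.607
  ψ = 0.607: g = -0.0010, g' = -0.391 → ψ = 0.605
Converged at ψ = 0.605.
Compositions from xᵢ = zᵢ/(1+ψ(Kᵢ−1)), yᵢ = Kᵢxᵢ:
  A: x = 0.119, y = 0.279
  B: x = 0.434, y = 0.540
  C: x = 0.447, y = 0.181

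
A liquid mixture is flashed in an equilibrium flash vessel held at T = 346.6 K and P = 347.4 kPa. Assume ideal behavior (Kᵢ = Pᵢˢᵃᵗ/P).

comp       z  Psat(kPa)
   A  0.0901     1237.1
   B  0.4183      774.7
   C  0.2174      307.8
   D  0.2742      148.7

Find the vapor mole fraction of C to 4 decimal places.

y_C = 0.2129

Raoult's law: Kᵢ = Pᵢˢᵃᵗ/P = Pᵢˢᵃᵗ/347.4.
  K_A = 1237.1/347.4 = 3.561025, K_B = 774.7/347.4 = 2.229994, K_C = 307.8/347.4 = 0.886010, K_D = 148.7/347.4 = 0.428037
Rachford–Rice: g(V/F) = Σ zᵢ(Kᵢ−1)/(1+V/F(Kᵢ−1)) = 0.
Feasibility: ΣzᵢKᵢ = 1.5636, Σzᵢ/Kᵢ = 1.0988 — both > 1, two phases present.
Newton–Raphson from V/F = 0.36:
  V/F = 0.3600: g = 0.25332, g' = -0.6093 → V/F = 0.7758
  V/F = 0.7758: g = 0.03144, g' = -0.5252 → V/F = 0.8356
  V/F = 0.8356: g = -0.00059, g' = -0.5464 → V/F = 0.8345
Converged at V/F = 0.8345.
Compositions from xᵢ = zᵢ/(1+V/F(Kᵢ−1)), yᵢ = Kᵢxᵢ:
  A: x = 0.0287, y = 0.1023
  B: x = 0.2064, y = 0.4603
  C: x = 0.2403, y = 0.2129
  D: x = 0.5246, y = 0.2246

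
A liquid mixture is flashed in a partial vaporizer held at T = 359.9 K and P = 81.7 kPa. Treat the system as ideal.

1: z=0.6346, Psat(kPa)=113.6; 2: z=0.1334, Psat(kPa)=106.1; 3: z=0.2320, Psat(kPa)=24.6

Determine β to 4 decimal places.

β = 0.4786

Raoult's law: Kᵢ = Pᵢˢᵃᵗ/P = Pᵢˢᵃᵗ/81.7.
  K_1 = 113.6/81.7 = 1.390453, K_2 = 106.1/81.7 = 1.298654, K_3 = 24.6/81.7 = 0.301102
Let β = V/F and solve Σ zᵢ(Kᵢ−1)/(1+β(Kᵢ−1)) = 0.
Feasibility: ΣzᵢKᵢ = 1.1255, Σzᵢ/Kᵢ = 1.3296 — both > 1, two phases present.
Newton iteration, β⁰ = 0.64:
  β = 0.6400: g = -0.06168, g' = -0.4413 → β = 0.5002
  β = 0.5002: g = -0.00735, g' = -0.3446 → β = 0.4789
  β = 0.4789: g = -0.00012, g' = -0.3338 → β = 0.4786
Converged at β = 0.4786.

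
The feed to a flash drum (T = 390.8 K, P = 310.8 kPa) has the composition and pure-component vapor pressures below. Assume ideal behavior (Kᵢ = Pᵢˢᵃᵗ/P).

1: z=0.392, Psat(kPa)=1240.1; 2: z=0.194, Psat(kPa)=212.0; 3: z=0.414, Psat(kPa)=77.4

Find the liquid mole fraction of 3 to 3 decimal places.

x_3 = 0.602

Raoult's law: Kᵢ = Pᵢˢᵃᵗ/P = Pᵢˢᵃᵗ/310.8.
  K_1 = 1240.1/310.8 = 3.99003, K_2 = 212.0/310.8 = 0.68211, K_3 = 77.4/310.8 = 0.24903
Newton iteration, V/F⁰ = 0.5:
  V/F = 0.500: g = -0.1014, g' = -1.189 → V/F = 0.415
Converged at V/F = 0.415.
Compositions from xᵢ = zᵢ/(1+V/F(Kᵢ−1)), yᵢ = Kᵢxᵢ:
  1: x = 0.175, y = 0.698
  2: x = 0.224, y = 0.152
  3: x = 0.602, y = 0.150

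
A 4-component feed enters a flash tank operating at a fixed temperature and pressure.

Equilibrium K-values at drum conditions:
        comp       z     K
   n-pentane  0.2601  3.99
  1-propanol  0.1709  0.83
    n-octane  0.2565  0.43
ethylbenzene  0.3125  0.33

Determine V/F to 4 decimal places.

V/F = 0.2433

Newton–Raphson from V/F = 0.5:
  V/F = 0.5000: g = -0.23938, g' = -0.8597 → V/F = 0.2215
  V/F = 0.2215: g = 0.02441, g' = -1.1493 → V/F = 0.2428
  V/F = 0.2428: g = 0.00055, g' = -1.0983 → V/F = 0.2433
Converged at V/F = 0.2433.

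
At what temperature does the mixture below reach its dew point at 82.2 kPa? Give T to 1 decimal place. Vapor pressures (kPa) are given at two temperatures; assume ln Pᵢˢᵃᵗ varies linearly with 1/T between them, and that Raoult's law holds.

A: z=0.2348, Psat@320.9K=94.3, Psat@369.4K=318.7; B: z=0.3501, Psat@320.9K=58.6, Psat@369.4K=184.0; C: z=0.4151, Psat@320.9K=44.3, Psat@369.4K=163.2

Dew-point temperature: Σzᵢ·P/Pᵢˢᵃᵗ(T) = 1. Interpolate ln Pᵢˢᵃᵗ = aᵢ + bᵢ/T.
  T = 320.9 K: ΣzᵢP/Pᵢˢᵃᵗ = 1.4660
  T = 369.4 K: ΣzᵢP/Pᵢˢᵃᵗ = 0.4260
  T = 345.1 K: ΣzᵢP/Pᵢˢᵃᵗ = 0.7572
  T = 333.0 K: ΣzᵢP/Pᵢˢᵃᵗ = 1.0408
  T = 339.1 K: ΣzᵢP/Pᵢˢᵃᵗ = 0.8840
  T = 336.1 K: ΣzᵢP/Pᵢˢᵃᵗ = 0.9572
  T = 334.6 K: ΣzᵢP/Pᵢˢᵃᵗ = 0.9966
Interpolating between 333.0 K and 334.6 K gives T ≈ 334.5 K.

T = 334.5 K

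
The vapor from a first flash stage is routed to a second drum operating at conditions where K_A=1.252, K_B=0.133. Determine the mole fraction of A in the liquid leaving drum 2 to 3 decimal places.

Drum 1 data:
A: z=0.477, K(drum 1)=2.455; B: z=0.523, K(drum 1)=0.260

x_A (drum 2) = 0.775

Drum 1:
Let ψ₁ = V/F and solve Σ zᵢ(Kᵢ−1)/(1+ψ₁(Kᵢ−1)) = 0.
Feasibility: ΣzᵢKᵢ = 1.307, Σzᵢ/Kᵢ = 2.206 — both > 1, two phases present.
Iterate (Newton) starting at ψ₁ = 0.68:
  ψ₁ = 0.680: g = -0.4302, g' = -1.416 → ψ₁ = 0.376
  ψ₁ = 0.376: g = -0.0877, g' = -0.972 → ψ₁ = 0.286
  ψ₁ = 0.286: g = -0.0007, g' = -0.964 → ψ₁ = 0.285
Converged at ψ₁ = 0.285.
Drum-1 compositions:
  A: x = 0.337, y = 0.828
  B: x = 0.663, y = 0.172
Drum-2 feed = drum-1 vapor: z₂ = (0.8277, 0.1723).
Drum 2:
Binary case is linear: z₁(K₁−1)(1+ψ₂(K₂−1)) + z₂(K₂−1)(1+ψ₂(K₁−1)) = 0
⇒ ψ₂ = [z₁(K₁−1)+z₂(K₂−1)] / [−(K₁−1)(K₂−1)] = 0.0591/0.2185 = 0.271
  A: x = 0.775, y = 0.970
  B: x = 0.225, y = 0.030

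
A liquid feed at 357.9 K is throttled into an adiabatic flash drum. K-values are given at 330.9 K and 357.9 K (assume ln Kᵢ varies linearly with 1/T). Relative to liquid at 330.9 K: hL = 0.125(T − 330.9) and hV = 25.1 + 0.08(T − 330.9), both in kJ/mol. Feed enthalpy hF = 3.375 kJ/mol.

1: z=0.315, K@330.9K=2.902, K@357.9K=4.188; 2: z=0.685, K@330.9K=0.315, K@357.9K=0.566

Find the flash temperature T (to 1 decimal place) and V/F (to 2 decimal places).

Adiabatic flash: solve Rachford–Rice at each trial T, then check hF = ψ·hV(T) + (1−ψ)·hL(T).
  T = 330.9 K: K = (2.902, 0.315), RR gives ψ = 0.100, H_out = 2.503 kJ/mol
  T = 357.9 K: K = (4.188, 0.566), RR gives ψ = 0.511, H_out = 15.579 kJ/mol
  T = 344.4 K: K = (3.511, 0.427), RR gives ψ = 0.277, H_out = 8.474 kJ/mol
  T = 337.6 K: K = (3.196, 0.368), RR gives ψ = 0.186, H_out = 5.452 kJ/mol
  T = 334.2 K: K = (3.045, 0.340), RR gives ψ = 0.142, H_out = 3.964 kJ/mol
  T = 332.5 K: K = (2.971, 0.327), RR gives ψ = 0.120, H_out = 3.215 kJ/mol
Linear interpolation between T = 332.5 (H_out = 3.215) and T = 334.2 (H_out = 3.964) on hF = 3.375 gives T ≈ 332.9 K, at which ψ = 0.13.

T = 332.9 K, V/F = 0.13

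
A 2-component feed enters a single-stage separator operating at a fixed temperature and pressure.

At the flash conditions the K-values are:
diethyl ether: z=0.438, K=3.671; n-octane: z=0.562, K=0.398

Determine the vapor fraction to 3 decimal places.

Rachford–Rice: g(ψ) = Σ zᵢ(Kᵢ−1)/(1+ψ(Kᵢ−1)) = 0.
Feasibility: ΣzᵢKᵢ = 1.832, Σzᵢ/Kᵢ = 1.531 — both > 1, two phases present.
Binary case is linear: z₁(K₁−1)(1+ψ(K₂−1)) + z₂(K₂−1)(1+ψ(K₁−1)) = 0
⇒ ψ = [z₁(K₁−1)+z₂(K₂−1)] / [−(K₁−1)(K₂−1)] = 0.8316/1.6079 = 0.517

ψ = 0.517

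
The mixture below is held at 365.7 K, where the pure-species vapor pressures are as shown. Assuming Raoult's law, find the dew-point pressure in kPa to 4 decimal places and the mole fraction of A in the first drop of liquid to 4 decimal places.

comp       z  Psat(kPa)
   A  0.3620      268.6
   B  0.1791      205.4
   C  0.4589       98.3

Pdew = 145.1790 kPa, x_A = 0.1957

At the dew point ψ → 1, so Σzᵢ/Kᵢ = 1 with Kᵢ = Pᵢˢᵃᵗ/P ⇒ 1/P = Σzᵢ/Pᵢˢᵃᵗ.
1/P = 0.3620/268.6 + 0.1791/205.4 + 0.4589/98.3 = 0.0068880 ⇒ P = 145.1790 kPa
xᵢ = zᵢP/Pᵢˢᵃᵗ ⇒ x_A = 0.3620·145.1790/268.6 = 0.1957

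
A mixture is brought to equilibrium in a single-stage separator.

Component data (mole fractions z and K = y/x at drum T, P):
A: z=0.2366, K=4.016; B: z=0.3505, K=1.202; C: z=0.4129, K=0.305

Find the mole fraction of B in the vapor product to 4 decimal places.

y_B = 0.3905

Material balance + equilibrium reduce to Σ zᵢ(Kᵢ−1)/(1+V/F(Kᵢ−1)) = 0.
g(0) = ΣzᵢKᵢ − 1 = 0.4974 and g(1) = 1 − Σzᵢ/Kᵢ = -0.7043, so a root lies in (0, 1).
Iterate (Newton) starting at V/F = 0.5:
  V/F = 0.5000: g = -0.09096, g' = -0.8224 → V/F = 0.3894
  V/F = 0.3894: g = 0.00037, g' = -0.8424 → V/F = 0.3898
Converged at V/F = 0.3898.
Compositions from xᵢ = zᵢ/(1+V/F(Kᵢ−1)), yᵢ = Kᵢxᵢ:
  A: x = 0.1087, y = 0.4367
  B: x = 0.3249, y = 0.3905
  C: x = 0.5663, y = 0.1727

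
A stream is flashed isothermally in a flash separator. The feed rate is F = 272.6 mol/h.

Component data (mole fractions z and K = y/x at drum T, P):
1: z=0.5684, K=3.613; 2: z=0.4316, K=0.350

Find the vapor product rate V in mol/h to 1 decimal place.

Let ψ = V/F and solve Σ zᵢ(Kᵢ−1)/(1+ψ(Kᵢ−1)) = 0.
g(0) = ΣzᵢKᵢ − 1 = 1.2047 and g(1) = 1 − Σzᵢ/Kᵢ = -0.3905, so a root lies in (0, 1).
Binary case is linear: z₁(K₁−1)(1+ψ(K₂−1)) + z₂(K₂−1)(1+ψ(K₁−1)) = 0
⇒ ψ = [z₁(K₁−1)+z₂(K₂−1)] / [−(K₁−1)(K₂−1)] = 1.20469/1.69845 = 0.7093
Then V = ψ·F = 0.7093·272.6 = 193.4 mol/h and L = F − V = 79.2 mol/h.

V = 193.4 mol/h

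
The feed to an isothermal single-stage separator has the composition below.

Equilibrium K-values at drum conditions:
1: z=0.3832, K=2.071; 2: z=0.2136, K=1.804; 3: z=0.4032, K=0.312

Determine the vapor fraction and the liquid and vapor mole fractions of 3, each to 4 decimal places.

ψ = 0.4518, x_3 = 0.5851, y_3 = 0.1825

Let ψ = V/F and solve Σ zᵢ(Kᵢ−1)/(1+ψ(Kᵢ−1)) = 0.
g(0) = ΣzᵢKᵢ − 1 = 0.3047 and g(1) = 1 − Σzᵢ/Kᵢ = -0.5957, so a root lies in (0, 1).
Newton iteration, ψ⁰ = 0.54:
  ψ = 0.5400: g = -0.06161, g' = -0.7268 → ψ = 0.4552
  ψ = 0.4552: g = -0.00228, g' = -0.6772 → ψ = 0.4519
Converged at ψ = 0.4518.
Compositions from xᵢ = zᵢ/(1+ψ(Kᵢ−1)), yᵢ = Kᵢxᵢ:
  1: x = 0.2582, y = 0.5348
  2: x = 0.1567, y = 0.2827
  3: x = 0.5851, y = 0.1825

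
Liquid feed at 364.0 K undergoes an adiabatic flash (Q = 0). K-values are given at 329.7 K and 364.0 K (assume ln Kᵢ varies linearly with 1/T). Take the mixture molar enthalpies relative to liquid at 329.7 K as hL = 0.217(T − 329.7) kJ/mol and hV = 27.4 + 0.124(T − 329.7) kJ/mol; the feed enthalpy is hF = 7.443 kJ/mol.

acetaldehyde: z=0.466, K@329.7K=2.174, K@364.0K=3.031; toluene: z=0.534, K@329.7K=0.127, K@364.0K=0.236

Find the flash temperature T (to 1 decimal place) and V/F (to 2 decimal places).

Adiabatic flash: solve Rachford–Rice at each trial T, then check hF = ψ·hV(T) + (1−ψ)·hL(T).
  T = 329.7 K: K = (2.174, 0.127), RR gives ψ = 0.079, H_out = 2.163 kJ/mol
  T = 364.0 K: K = (3.031, 0.236), RR gives ψ = 0.347, H_out = 15.845 kJ/mol
  T = 346.9 K: K = (2.589, 0.176), RR gives ψ = 0.230, H_out = 9.654 kJ/mol
  T = 338.3 K: K = (2.378, 0.150), RR gives ψ = 0.161, H_out = 6.142 kJ/mol
  T = 342.6 K: K = (2.483, 0.163), RR gives ψ = 0.196, H_out = 7.945 kJ/mol
  T = 340.5 K: K = (2.431, 0.156), RR gives ψ = 0.179, H_out = 7.077 kJ/mol
Linear interpolation between T = 340.5 (H_out = 7.077) and T = 342.6 (H_out = 7.945) on hF = 7.443 gives T ≈ 341.4 K, at which ψ = 0.19.

T = 341.4 K, V/F = 0.19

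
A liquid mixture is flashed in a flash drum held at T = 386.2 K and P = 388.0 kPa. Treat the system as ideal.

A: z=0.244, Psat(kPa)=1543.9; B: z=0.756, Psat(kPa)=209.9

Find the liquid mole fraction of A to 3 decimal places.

Raoult's law: Kᵢ = Pᵢˢᵃᵗ/P = Pᵢˢᵃᵗ/388.0.
  K_A = 1543.9/388.0 = 3.97912, K_B = 209.9/388.0 = 0.54098
Let β = V/F and solve Σ zᵢ(Kᵢ−1)/(1+β(Kᵢ−1)) = 0.
Feasibility: ΣzᵢKᵢ = 1.380, Σzᵢ/Kᵢ = 1.459 — both > 1, two phases present.
Newton–Raphson from β = 0.55:
  β = 0.550: g = -0.1887, g' = -0.596 → β = 0.233
  β = 0.233: g = 0.0401, g' = -0.953 → β = 0.275
  β = 0.275: g = 0.0020, g' = -0.862 → β = 0.278
Converged at β = 0.278.
Compositions from xᵢ = zᵢ/(1+β(Kᵢ−1)), yᵢ = Kᵢxᵢ:
  A: x = 0.134, y = 0.531
  B: x = 0.866, y = 0.469

x_A = 0.134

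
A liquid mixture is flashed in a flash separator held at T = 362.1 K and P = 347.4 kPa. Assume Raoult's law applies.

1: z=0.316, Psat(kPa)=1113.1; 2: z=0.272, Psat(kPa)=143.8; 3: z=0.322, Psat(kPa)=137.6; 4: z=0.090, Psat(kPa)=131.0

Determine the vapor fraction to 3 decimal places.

ψ = 0.217

Raoult's law: Kᵢ = Pᵢˢᵃᵗ/P = Pᵢˢᵃᵗ/347.4.
  K_1 = 1113.1/347.4 = 3.20409, K_2 = 143.8/347.4 = 0.41393, K_3 = 137.6/347.4 = 0.39609, K_4 = 131.0/347.4 = 0.37709
Material balance + equilibrium reduce to Σ zᵢ(Kᵢ−1)/(1+ψ(Kᵢ−1)) = 0.
g(0) = ΣzᵢKᵢ − 1 = 0.287 and g(1) = 1 − Σzᵢ/Kᵢ = -0.807, so a root lies in (0, 1).
Iterate (Newton) starting at ψ = 0.5:
  ψ = 0.500: g = -0.2541, g' = -0.849 → ψ = 0.201
  ψ = 0.201: g = 0.0169, g' = -1.056 → ψ = 0.217
Converged at ψ = 0.217.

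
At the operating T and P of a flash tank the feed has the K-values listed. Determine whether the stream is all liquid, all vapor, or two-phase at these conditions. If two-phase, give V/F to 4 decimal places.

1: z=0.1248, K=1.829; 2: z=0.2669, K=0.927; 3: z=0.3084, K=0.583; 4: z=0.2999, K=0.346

all liquid

ΣzᵢKᵢ = 0.7592; Σzᵢ/Kᵢ = 1.7519.
Since ΣzᵢKᵢ < 1 the mixture is below its bubble point — single liquid phase.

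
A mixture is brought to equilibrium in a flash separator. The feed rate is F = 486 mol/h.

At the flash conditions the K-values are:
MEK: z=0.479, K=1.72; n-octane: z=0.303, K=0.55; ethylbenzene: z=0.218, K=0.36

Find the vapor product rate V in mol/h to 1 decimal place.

V = 86.5 mol/h

Let ψ = V/F and solve Σ zᵢ(Kᵢ−1)/(1+ψ(Kᵢ−1)) = 0.
Feasibility: ΣzᵢKᵢ = 1.069, Σzᵢ/Kᵢ = 1.435 — both > 1, two phases present.
Iterate (Newton) starting at ψ = 0.5:
  ψ = 0.500: g = -0.1275, g' = -0.430 → ψ = 0.203
  ψ = 0.203: g = -0.0095, g' = -0.381 → ψ = 0.178
Converged at ψ = 0.178.
Then V = ψ·F = 0.1781·486 = 86.5 mol/h and L = F − V = 399.5 mol/h.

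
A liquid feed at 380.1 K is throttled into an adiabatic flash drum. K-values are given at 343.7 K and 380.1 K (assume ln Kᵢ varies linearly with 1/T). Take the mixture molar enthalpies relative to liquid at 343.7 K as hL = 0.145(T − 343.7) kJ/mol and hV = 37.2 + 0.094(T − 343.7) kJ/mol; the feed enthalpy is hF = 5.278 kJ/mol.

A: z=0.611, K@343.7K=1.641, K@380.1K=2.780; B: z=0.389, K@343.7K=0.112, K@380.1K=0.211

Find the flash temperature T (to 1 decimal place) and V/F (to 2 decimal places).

Adiabatic flash: solve Rachford–Rice at each trial T, then check hF = ψ·hV(T) + (1−ψ)·hL(T).
  T = 343.7 K: K = (1.641, 0.112), RR gives ψ = 0.081, H_out = 3.021 kJ/mol
  T = 380.1 K: K = (2.780, 0.211), RR gives ψ = 0.556, H_out = 24.924 kJ/mol
  T = 361.9 K: K = (2.164, 0.156), RR gives ψ = 0.390, H_out = 16.786 kJ/mol
  T = 352.8 K: K = (1.891, 0.133), RR gives ψ = 0.268, H_out = 11.171 kJ/mol
  T = 348.2 K: K = (1.762, 0.122), RR gives ψ = 0.185, H_out = 7.507 kJ/mol
  T = 345.9 K: K = (1.699, 0.117), RR gives ψ = 0.136, H_out = 5.351 kJ/mol
Linear interpolation between T = 343.7 (H_out = 3.021) and T = 345.9 (H_out = 5.351) on hF = 5.278 gives T ≈ 345.8 K, at which ψ = 0.13.

T = 345.8 K, V/F = 0.13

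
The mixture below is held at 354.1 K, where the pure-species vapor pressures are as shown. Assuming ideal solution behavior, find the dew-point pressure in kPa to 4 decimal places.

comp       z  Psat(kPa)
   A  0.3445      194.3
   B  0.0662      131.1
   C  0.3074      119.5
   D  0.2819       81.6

At the dew point ψ → 1, so Σzᵢ/Kᵢ = 1 with Kᵢ = Pᵢˢᵃᵗ/P ⇒ 1/P = Σzᵢ/Pᵢˢᵃᵗ.
1/P = 0.3445/194.3 + 0.0662/131.1 + 0.3074/119.5 + 0.2819/81.6 = 0.0083050 ⇒ P = 120.4089 kPa

Pdew = 120.4089 kPa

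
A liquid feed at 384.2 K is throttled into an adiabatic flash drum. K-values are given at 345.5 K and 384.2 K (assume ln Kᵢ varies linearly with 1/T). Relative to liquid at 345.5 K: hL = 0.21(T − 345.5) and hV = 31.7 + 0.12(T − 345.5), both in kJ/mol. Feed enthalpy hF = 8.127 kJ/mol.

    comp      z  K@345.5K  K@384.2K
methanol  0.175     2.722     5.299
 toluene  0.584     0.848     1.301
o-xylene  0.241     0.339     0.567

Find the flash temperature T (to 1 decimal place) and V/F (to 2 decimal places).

Adiabatic flash: solve Rachford–Rice at each trial T, then check hF = ψ·hV(T) + (1−ψ)·hL(T).
  T = 345.5 K: K = (2.722, 0.848, 0.339), RR gives ψ = 0.093, H_out = 2.947 kJ/mol
  T = 384.2 K: K = (5.299, 1.301, 0.567), RR gives ψ = 1.000, H_out = 36.344 kJ/mol
  T = 364.9 K: K = (3.869, 1.063, 0.445), RR gives ψ = 0.653, H_out = 23.641 kJ/mol
  T = 355.2 K: K = (3.261, 0.952, 0.390), RR gives ψ = 0.363, H_out = 13.231 kJ/mol
  T = 350.4 K: K = (2.986, 0.900, 0.364), RR gives ψ = 0.228, H_out = 8.166 kJ/mol
  T = 347.9 K: K = (2.849, 0.873, 0.351), RR gives ψ = 0.159, H_out = 5.519 kJ/mol
  T = 349.1 K: K = (2.914, 0.886, 0.357), RR gives ψ = 0.192, H_out = 6.792 kJ/mol
Linear interpolation between T = 349.1 (H_out = 6.792) and T = 350.4 (H_out = 8.166) on hF = 8.127 gives T ≈ 350.4 K, at which ψ = 0.23.

T = 350.4 K, V/F = 0.23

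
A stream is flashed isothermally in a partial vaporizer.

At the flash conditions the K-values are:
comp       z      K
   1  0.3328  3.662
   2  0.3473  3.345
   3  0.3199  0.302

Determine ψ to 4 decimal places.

Newton iteration, ψ⁰ = 0.5:
  ψ = 0.5000: g = 0.41194, g' = -1.2064 → ψ = 0.8415
  ψ = 0.8415: g = 0.00626, g' = -1.3559 → ψ = 0.8461
Converged at ψ = 0.8461.

ψ = 0.8461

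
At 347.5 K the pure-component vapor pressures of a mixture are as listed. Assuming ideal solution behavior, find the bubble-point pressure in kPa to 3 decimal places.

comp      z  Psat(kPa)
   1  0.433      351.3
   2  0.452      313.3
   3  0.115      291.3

At the bubble point ψ → 0, so ΣzᵢKᵢ = 1 with Kᵢ = Pᵢˢᵃᵗ/P ⇒ P = ΣzᵢPᵢˢᵃᵗ.
P = 0.433·351.3 + 0.452·313.3 + 0.115·291.3 = 327.224 kPa

Pbub = 327.224 kPa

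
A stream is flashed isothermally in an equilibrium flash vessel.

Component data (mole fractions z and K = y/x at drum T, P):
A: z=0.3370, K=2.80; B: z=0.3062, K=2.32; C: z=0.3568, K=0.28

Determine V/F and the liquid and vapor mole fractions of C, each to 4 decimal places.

Material balance + equilibrium reduce to Σ zᵢ(Kᵢ−1)/(1+V/F(Kᵢ−1)) = 0.
Feasibility: ΣzᵢKᵢ = 1.7539, Σzᵢ/Kᵢ = 1.5266 — both > 1, two phases present.
Newton iteration, V/F⁰ = 0.62:
  V/F = 0.6200: g = 0.04490, g' = -1.0087 → V/F = 0.6645
  V/F = 0.6645: g = -0.00103, g' = -1.0578 → V/F = 0.6635
Converged at V/F = 0.6635.
Compositions from xᵢ = zᵢ/(1+V/F(Kᵢ−1)), yᵢ = Kᵢxᵢ:
  A: x = 0.1536, y = 0.4300
  B: x = 0.1632, y = 0.3787
  C: x = 0.6832, y = 0.1913

V/F = 0.6635, x_C = 0.6832, y_C = 0.1913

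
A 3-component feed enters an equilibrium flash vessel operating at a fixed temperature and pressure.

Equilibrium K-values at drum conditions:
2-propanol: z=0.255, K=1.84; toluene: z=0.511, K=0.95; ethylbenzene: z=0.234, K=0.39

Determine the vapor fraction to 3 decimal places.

Rachford–Rice: g(ψ) = Σ zᵢ(Kᵢ−1)/(1+ψ(Kᵢ−1)) = 0.
Check two-phase: ΣzᵢKᵢ = 1.046 > 1 and Σzᵢ/Kᵢ = 1.276 > 1, so g(0) = 0.046 > 0 and g(1) = -0.276 < 0.
Iterate (Newton) starting at ψ = 0.32:
  ψ = 0.320: g = -0.0345, g' = -0.248 → ψ = 0.181
  ψ = 0.181: g = -0.0002, g' = -0.247 → ψ = 0.180
Converged at ψ = 0.180.

ψ = 0.180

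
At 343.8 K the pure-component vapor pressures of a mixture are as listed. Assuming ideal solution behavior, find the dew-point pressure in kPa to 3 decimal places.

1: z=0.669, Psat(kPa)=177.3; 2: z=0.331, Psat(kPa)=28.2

Pdew = 64.471 kPa

At the dew point ψ → 1, so Σzᵢ/Kᵢ = 1 with Kᵢ = Pᵢˢᵃᵗ/P ⇒ 1/P = Σzᵢ/Pᵢˢᵃᵗ.
1/P = 0.669/177.3 + 0.331/28.2 = 0.015511 ⇒ P = 64.471 kPa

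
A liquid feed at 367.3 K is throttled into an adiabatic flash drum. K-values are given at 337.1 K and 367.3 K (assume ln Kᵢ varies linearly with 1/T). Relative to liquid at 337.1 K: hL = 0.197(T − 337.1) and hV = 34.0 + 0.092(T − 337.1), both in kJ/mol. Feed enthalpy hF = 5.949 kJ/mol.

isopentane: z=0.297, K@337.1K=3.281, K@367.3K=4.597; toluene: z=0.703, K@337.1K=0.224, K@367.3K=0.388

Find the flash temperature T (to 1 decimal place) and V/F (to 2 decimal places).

T = 345.0 K, V/F = 0.13

Adiabatic flash: solve Rachford–Rice at each trial T, then check hF = ψ·hV(T) + (1−ψ)·hL(T).
  T = 337.1 K: K = (3.281, 0.224), RR gives ψ = 0.075, H_out = 2.534 kJ/mol
  T = 367.3 K: K = (4.597, 0.388), RR gives ψ = 0.290, H_out = 14.885 kJ/mol
  T = 352.2 K: K = (3.912, 0.298), RR gives ψ = 0.182, H_out = 8.869 kJ/mol
  T = 344.6 K: K = (3.587, 0.259), RR gives ψ = 0.129, H_out = 5.767 kJ/mol
  T = 348.4 K: K = (3.748, 0.278), RR gives ψ = 0.156, H_out = 7.333 kJ/mol
  T = 346.5 K: K = (3.667, 0.269), RR gives ψ = 0.142, H_out = 6.554 kJ/mol
Linear interpolation between T = 344.6 (H_out = 5.767) and T = 346.5 (H_out = 6.554) on hF = 5.949 gives T ≈ 345.0 K, at which ψ = 0.13.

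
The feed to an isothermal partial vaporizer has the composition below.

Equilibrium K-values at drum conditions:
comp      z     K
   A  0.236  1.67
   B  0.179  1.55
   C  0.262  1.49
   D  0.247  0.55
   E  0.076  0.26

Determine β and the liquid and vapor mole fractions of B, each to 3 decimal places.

Rachford–Rice: g(β) = Σ zᵢ(Kᵢ−1)/(1+β(Kᵢ−1)) = 0.
Feasibility: ΣzᵢKᵢ = 1.218, Σzᵢ/Kᵢ = 1.174 — both > 1, two phases present.
Newton iteration, β⁰ = 0.5:
  β = 0.500: g = 0.0661, g' = -0.321 → β = 0.706
  β = 0.706: g = -0.0069, g' = -0.401 → β = 0.688
Converged at β = 0.688.
Compositions from xᵢ = zᵢ/(1+β(Kᵢ−1)), yᵢ = Kᵢxᵢ:
  A: x = 0.162, y = 0.270
  B: x = 0.130, y = 0.201
  C: x = 0.196, y = 0.292
  D: x = 0.358, y = 0.197
  E: x = 0.155, y = 0.040

β = 0.688, x_B = 0.130, y_B = 0.201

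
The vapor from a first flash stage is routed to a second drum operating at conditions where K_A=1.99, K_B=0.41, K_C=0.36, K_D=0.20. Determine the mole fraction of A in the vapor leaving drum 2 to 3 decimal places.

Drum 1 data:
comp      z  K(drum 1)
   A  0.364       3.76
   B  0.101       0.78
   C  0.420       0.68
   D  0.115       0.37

Drum 1:
Rachford–Rice: g(ψ₁) = Σ zᵢ(Kᵢ−1)/(1+ψ₁(Kᵢ−1)) = 0.
g(0) = ΣzᵢKᵢ − 1 = 0.776 and g(1) = 1 − Σzᵢ/Kᵢ = -0.155, so a root lies in (0, 1).
Iterate (Newton) starting at ψ₁ = 0.63:
  ψ₁ = 0.630: g = 0.0526, g' = -0.569 → ψ₁ = 0.722
  ψ₁ = 0.722: g = 0.0014, g' = -0.543 → ψ₁ = 0.725
Converged at ψ₁ = 0.725.
Drum-1 compositions:
  A: x = 0.121, y = 0.456
  B: x = 0.120, y = 0.094
  C: x = 0.547, y = 0.372
  D: x = 0.212, y = 0.078
Drum-2 feed = drum-1 vapor: z₂ = (0.4561, 0.0937, 0.3719, 0.0783).
Drum 2:
Material balance + equilibrium reduce to Σ zᵢ(Kᵢ−1)/(1+ψ₂(Kᵢ−1)) = 0.
Check two-phase: ΣzᵢKᵢ = 1.096 > 1 and Σzᵢ/Kᵢ = 1.882 > 1, so g(0) = 0.096 > 0 and g(1) = -0.882 < 0.
Newton iteration, ψ₂⁰ = 0.5:
  ψ₂ = 0.500: g = -0.2308, g' = -0.734 → ψ₂ = 0.186
  ψ₂ = 0.186: g = -0.0243, g' = -0.625 → ψ₂ = 0.147
Converged at ψ₂ = 0.147.
  A: x = 0.398, y = 0.792
  B: x = 0.103, y = 0.042
  C: x = 0.410, y = 0.148
  D: x = 0.089, y = 0.018

y_A (drum 2) = 0.792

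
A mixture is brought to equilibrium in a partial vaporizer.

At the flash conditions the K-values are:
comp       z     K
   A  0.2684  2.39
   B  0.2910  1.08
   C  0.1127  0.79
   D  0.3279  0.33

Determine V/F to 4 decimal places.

Iterate (Newton) starting at V/F = 0.5:
  V/F = 0.5000: g = -0.11432, g' = -0.5213 → V/F = 0.2807
  V/F = 0.2807: g = -0.00459, g' = -0.4990 → V/F = 0.2715
Converged at V/F = 0.2715.

V/F = 0.2715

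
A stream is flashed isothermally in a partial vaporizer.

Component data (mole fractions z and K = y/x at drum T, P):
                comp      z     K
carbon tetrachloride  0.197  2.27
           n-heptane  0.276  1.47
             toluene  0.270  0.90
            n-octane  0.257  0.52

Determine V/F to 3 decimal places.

V/F = 0.758

Material balance + equilibrium reduce to Σ zᵢ(Kᵢ−1)/(1+V/F(Kᵢ−1)) = 0.
g(0) = ΣzᵢKᵢ − 1 = 0.230 and g(1) = 1 − Σzᵢ/Kᵢ = -0.069, so a root lies in (0, 1).
Newton iteration, V/F⁰ = 0.5:
  V/F = 0.500: g = 0.0673, g' = -0.264 → V/F = 0.755
  V/F = 0.755: g = 0.0009, g' = -0.265 → V/F = 0.758
Converged at V/F = 0.758.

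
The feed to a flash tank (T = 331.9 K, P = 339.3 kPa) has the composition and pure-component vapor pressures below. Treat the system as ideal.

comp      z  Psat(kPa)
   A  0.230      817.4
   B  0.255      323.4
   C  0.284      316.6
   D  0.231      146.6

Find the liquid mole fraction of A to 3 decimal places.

x_A = 0.145

Raoult's law: Kᵢ = Pᵢˢᵃᵗ/P = Pᵢˢᵃᵗ/339.3.
  K_A = 817.4/339.3 = 2.40908, K_B = 323.4/339.3 = 0.95314, K_C = 316.6/339.3 = 0.93310, K_D = 146.6/339.3 = 0.43207
Material balance + equilibrium reduce to Σ zᵢ(Kᵢ−1)/(1+ψ(Kᵢ−1)) = 0.
Feasibility: ΣzᵢKᵢ = 1.162, Σzᵢ/Kᵢ = 1.202 — both > 1, two phases present.
Iterate (Newton) starting at ψ = 0.34:
  ψ = 0.340: g = 0.0249, g' = -0.325 → ψ = 0.417
  ψ = 0.417: g = 0.0006, g' = -0.311 → ψ = 0.419
Converged at ψ = 0.419.
Compositions from xᵢ = zᵢ/(1+ψ(Kᵢ−1)), yᵢ = Kᵢxᵢ:
  A: x = 0.145, y = 0.349
  B: x = 0.260, y = 0.248
  C: x = 0.292, y = 0.273
  D: x = 0.303, y = 0.131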